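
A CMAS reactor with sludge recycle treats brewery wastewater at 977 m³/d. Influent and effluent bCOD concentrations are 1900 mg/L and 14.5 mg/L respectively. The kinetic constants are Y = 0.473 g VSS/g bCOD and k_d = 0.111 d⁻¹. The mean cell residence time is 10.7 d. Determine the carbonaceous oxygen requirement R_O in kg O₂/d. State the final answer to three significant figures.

R_O ≈ 1280 kg O₂/d

Observed yield with endogenous decay: Y_obs = Y / (1 + k_d·θ_c) = 0.473 / (1 + 0.111 × 10.7) = 0.473 / 2.188 = 0.2162 g VSS/g bCOD.
Substrate removed = Q·(S₀ − S) = 977 m³/d × (1900 − 14.5) g/m³ = 1.84×10^6 g/d = 1842 kg/d.
Biomass synthesised: P_X = Y_obs × 1842 = 398.3 kg VSS/d.
R_O = Q·ΔS − 1.42 P_X = 1842 − 565.6 = 1277 kg O₂/d.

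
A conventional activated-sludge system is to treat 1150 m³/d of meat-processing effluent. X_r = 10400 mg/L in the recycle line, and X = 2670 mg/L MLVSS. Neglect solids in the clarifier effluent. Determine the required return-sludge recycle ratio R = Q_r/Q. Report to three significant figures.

R ≈ 0.345

Mass balance around the secondary clarifier (neglecting effluent solids): R = X / (X_r − X) = 2670 / (10400 − 2670) = 0.3454.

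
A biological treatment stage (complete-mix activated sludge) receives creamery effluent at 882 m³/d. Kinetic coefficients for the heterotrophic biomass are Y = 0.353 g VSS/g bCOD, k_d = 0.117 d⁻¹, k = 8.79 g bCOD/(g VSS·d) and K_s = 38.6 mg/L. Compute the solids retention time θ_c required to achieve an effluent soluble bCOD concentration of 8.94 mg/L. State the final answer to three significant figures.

From 1/θ_c = Y·k·S/(K_s + S) − k_d: Y·k·S/(K_s+S) = 0.353 × 8.79 × 8.94 / (38.6 + 8.94) = 0.5835 d⁻¹.
Then 1/θ_c = μ − k_d = 0.5835 − 0.117 = 0.4665 d⁻¹, giving θ_c = 2.144 d.

θ_c ≈ 2.14 d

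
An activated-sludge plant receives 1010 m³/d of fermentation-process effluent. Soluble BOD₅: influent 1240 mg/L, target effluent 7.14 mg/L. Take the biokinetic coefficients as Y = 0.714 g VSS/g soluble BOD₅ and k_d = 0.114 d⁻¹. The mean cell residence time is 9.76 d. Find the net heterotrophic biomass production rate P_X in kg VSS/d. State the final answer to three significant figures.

Correct the yield for decay: Y_obs = Y/(1 + k_d θ_c) = 0.714 / (1 + 0.114 × 9.76) = 0.714 / 2.113 = 0.3380.
ΔS = 1240 − 7.14 = 1233 mg/L, so the substrate removal rate is 1010 × 1233/1000 = 1245 kg soluble BOD₅/d.
Biomass produced: P_X = Y_obs·Q·ΔS = 0.3380 × 1245 ≈ 420.8 kg VSS/d.

P_X ≈ 421 kg VSS/d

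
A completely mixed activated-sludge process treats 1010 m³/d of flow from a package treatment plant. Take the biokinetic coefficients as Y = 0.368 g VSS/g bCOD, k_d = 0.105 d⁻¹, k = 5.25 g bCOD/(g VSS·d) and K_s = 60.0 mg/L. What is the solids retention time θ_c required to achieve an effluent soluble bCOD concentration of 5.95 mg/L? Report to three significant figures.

θ_c ≈ 14.4 d

Specific growth rate at S = 5.95 mg/L: μ = YkS/(K_s+S) = 0.368·5.25·5.95/(60.0+5.95) = 0.1743 d⁻¹.
θ_c = 1/(μ − k_d) = 1/(0.1743 − 0.105) = 1/0.06930 = 14.43 d.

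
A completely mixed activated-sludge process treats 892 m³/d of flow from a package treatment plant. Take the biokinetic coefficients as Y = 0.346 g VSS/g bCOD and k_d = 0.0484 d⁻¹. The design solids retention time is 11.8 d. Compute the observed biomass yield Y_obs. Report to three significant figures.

Y_obs ≈ 0.220 g VSS/g bCOD

The observed yield is Y_obs = Y/(1 + k_d·θ_c) = 0.346 / (1 + 0.0484 × 11.8) = 0.346 / 1.571 = 0.2202 g VSS per g bCOD removed.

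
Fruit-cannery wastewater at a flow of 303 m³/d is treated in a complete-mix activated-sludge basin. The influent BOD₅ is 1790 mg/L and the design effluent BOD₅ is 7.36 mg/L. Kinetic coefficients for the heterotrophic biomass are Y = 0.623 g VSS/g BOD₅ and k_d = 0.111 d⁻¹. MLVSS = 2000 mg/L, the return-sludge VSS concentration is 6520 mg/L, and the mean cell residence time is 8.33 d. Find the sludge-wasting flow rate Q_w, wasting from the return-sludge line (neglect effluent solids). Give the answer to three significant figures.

Q_w ≈ 26.8 m³/d

Rearranging the biomass balance for a CMAS with decay, V = Y·Q·ΔS·θ_c / [X·(1+k_d θ_c)] = 0.623 × 303 × (1790 − 7.36) × 8.33 / [2000 × (1 + 0.111 × 8.33)] = 2.8×10^6 / 3849 = 728.2 m³.
Q_w = (V·X)/(θ_c X_r) = 728.2 × 2000 / (8.33 × 6520) = 26.82 m³/d.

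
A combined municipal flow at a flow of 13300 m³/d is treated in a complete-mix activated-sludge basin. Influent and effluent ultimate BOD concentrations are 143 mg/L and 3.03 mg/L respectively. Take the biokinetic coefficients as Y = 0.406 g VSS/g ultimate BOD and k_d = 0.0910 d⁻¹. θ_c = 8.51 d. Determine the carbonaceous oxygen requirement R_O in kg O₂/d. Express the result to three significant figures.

Correct the yield for decay: Y_obs = Y/(1 + k_d θ_c) = 0.406 / (1 + 0.0910 × 8.51) = 0.406 / 1.774 = 0.2288.
Mass of ultimate BOD removed per day: Q(S₀ − S) = 13300 × 140.0 g/m³ = 1862 kg/d.
P_X = Y_obs·Q·(S₀ − S) = 0.2288 × 1862 = 426.0 kg VSS/d.
R_O = Q·ΔS − 1.42 P_X = 1862 − 604.8 = 1257 kg O₂/d.

R_O ≈ 1260 kg O₂/d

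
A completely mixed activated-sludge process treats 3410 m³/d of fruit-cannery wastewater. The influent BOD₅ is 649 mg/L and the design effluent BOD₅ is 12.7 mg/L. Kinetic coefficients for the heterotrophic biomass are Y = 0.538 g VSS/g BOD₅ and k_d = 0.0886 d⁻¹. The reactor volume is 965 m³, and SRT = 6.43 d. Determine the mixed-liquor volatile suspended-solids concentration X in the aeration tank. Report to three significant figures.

X ≈ 4960 mg/L

X = Y·Q·ΔS·θ_c / [V·(1 + k_d θ_c)] = 0.538 × 3410 × (649 − 12.7) × 6.43 / [965 × (1 + 0.0886 × 6.43)] = 4955 mg/L.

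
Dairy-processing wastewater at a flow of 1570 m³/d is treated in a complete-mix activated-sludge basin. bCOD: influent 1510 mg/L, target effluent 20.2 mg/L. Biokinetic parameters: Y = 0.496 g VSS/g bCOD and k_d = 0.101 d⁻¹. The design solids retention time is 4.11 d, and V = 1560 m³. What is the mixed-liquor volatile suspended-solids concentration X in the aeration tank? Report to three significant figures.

X = Y·Q·ΔS·θ_c / [V·(1 + k_d θ_c)] = 0.496 × 1570 × (1510 − 20.2) × 4.11 / [1560 × (1 + 0.101 × 4.11)] = 2160 mg/L.

X ≈ 2160 mg/L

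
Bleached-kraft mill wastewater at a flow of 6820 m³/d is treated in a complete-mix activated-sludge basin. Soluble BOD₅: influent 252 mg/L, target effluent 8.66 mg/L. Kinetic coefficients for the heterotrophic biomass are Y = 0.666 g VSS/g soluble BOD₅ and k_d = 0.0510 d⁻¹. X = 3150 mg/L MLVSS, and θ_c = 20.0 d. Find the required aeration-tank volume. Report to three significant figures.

From the SRT design equation V = Y Q (S₀−S) θ_c / [X (1 + k_d θ_c)] = 0.666 × 6820 × (252 − 8.66) × 20.0 / [3150 × (1 + 0.0510 × 20.0)] = 2.21×10^7 / 6363 = 3474 m³.

V ≈ 3470 m³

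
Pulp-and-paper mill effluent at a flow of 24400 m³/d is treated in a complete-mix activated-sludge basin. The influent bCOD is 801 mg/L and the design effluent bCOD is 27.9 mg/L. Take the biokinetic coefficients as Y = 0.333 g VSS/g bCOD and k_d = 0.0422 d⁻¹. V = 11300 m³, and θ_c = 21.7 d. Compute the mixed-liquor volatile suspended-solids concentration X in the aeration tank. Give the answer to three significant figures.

X ≈ 6300 mg/L

X = Y·Q·ΔS·θ_c / [V·(1 + k_d θ_c)] = 0.333 × 24400 × (801 − 27.9) × 21.7 / [11300 × (1 + 0.0422 × 21.7)] = 6297 mg/L.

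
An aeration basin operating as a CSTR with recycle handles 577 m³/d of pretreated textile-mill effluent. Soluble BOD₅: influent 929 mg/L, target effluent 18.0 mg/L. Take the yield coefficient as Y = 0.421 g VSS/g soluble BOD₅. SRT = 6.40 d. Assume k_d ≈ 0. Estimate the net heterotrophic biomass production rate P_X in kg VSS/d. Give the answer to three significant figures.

P_X ≈ 221 kg VSS/d

With endogenous decay neglected, the observed yield equals the true yield: Y_obs = Y = 0.421 g VSS/g soluble BOD₅.
Substrate removed = Q·(S₀ − S) = 577 m³/d × (929 − 18.0) g/m³ = 5.26×10^5 g/d = 525.6 kg/d.
P_X = Y_obs · Q(S₀ − S) = 0.4210 × 525.6 = 221.3 kg VSS/d.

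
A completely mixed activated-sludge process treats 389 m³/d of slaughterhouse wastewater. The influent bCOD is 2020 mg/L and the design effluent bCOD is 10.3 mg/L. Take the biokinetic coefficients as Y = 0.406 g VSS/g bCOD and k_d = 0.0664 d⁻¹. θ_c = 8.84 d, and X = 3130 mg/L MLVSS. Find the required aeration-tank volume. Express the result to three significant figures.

Steady-state biomass mass balance: V·X·(1 + k_d·θ_c) = Y·Q·(S₀ − S)·θ_c, so V = 0.406 × 389 × (2020 − 10.3) × 8.84 / [3130 × (1 + 0.0664 × 8.84)] = 2.81×10^6 / 4967 = 564.9 m³.

V ≈ 565 m³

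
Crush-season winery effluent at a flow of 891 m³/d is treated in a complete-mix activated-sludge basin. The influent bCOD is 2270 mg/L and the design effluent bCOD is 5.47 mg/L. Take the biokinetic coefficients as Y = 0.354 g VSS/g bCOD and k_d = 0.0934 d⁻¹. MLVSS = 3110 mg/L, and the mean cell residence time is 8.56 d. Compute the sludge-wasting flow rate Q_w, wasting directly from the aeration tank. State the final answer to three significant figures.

Steady-state biomass mass balance: V·X·(1 + k_d·θ_c) = Y·Q·(S₀ − S)·θ_c, so V = 0.354 × 891 × (2270 − 5.47) × 8.56 / [3110 × (1 + 0.0934 × 8.56)] = 6.11×10^6 / 5596 = 1092 m³.
For wasting at MLVSS concentration, Q_w = V/θ_c = 1092/8.56 = 127.6 m³/d.

Q_w ≈ 128 m³/d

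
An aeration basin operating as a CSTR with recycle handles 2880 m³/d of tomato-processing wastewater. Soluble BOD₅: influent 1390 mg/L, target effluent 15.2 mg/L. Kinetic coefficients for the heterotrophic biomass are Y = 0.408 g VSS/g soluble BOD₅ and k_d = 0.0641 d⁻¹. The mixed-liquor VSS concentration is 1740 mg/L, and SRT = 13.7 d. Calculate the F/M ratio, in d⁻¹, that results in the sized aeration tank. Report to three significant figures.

F/M ≈ 0.340 d⁻¹

Rearranging the biomass balance for a CMAS with decay, V = Y·Q·ΔS·θ_c / [X·(1+k_d θ_c)] = 0.408 × 2880 × (1390 − 15.2) × 13.7 / [1740 × (1 + 0.0641 × 13.7)] = 2.21×10^7 / 3268 = 6772 m³.
Food-to-microorganism ratio F/M = Q S₀ / (V X) = 2880 × 1390 / (6772 × 1740) = 0.3397 d⁻¹.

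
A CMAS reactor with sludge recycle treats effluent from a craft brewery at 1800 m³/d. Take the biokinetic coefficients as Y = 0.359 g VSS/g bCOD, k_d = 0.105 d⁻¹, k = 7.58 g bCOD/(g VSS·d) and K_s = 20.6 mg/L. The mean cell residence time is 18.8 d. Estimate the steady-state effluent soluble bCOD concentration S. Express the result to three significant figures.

S ≈ 1.27 mg/L

For a completely mixed reactor with recycle the Lawrence–McCarty relation gives S = K_s·(1 + k_d·θ_c) / [θ_c·(Y·k − k_d) − 1] = 20.6 × (1 + 0.105 × 18.8) / [18.8 × (0.359 × 7.58 − 0.105) − 1] = 61.26 / 48.18 = 1.271 mg/L.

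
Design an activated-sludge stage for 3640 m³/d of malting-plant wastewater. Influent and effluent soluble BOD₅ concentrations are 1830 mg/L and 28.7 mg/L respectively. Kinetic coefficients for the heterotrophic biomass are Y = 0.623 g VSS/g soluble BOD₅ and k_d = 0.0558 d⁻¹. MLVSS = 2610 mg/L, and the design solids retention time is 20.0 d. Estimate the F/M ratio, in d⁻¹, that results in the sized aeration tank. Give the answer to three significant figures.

Steady-state biomass mass balance: V·X·(1 + k_d·θ_c) = Y·Q·(S₀ − S)·θ_c, so V = 0.623 × 3640 × (1830 − 28.7) × 20.0 / [2610 × (1 + 0.0558 × 20.0)] = 8.17×10^7 / 5523 = 14793 m³.
F/M = Q·S₀ / (V·X) = 3640 × 1830 / (14793 × 2610) = 0.1725 g soluble BOD₅·(g VSS·d)⁻¹.

F/M ≈ 0.173 d⁻¹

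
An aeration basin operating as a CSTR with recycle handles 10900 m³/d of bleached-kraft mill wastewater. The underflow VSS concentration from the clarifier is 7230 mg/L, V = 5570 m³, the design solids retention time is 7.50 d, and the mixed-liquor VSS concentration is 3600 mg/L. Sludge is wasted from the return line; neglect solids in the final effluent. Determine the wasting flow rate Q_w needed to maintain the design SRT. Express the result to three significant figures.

Q_w ≈ 370 m³/d

θ_c = V·X/(Q_w·X_r) when wasting from the recycle, so Q_w = V·X/(θ_c·X_r) = 5570 × 3600 / (7.50 × 7230) = 369.8 m³/d.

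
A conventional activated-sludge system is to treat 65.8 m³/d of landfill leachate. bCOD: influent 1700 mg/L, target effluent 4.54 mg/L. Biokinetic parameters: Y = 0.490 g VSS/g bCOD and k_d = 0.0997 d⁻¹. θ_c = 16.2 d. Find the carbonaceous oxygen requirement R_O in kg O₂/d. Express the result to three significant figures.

R_O ≈ 81.9 kg O₂/d

Correct the yield for decay: Y_obs = Y/(1 + k_d θ_c) = 0.490 / (1 + 0.0997 × 16.2) = 0.490 / 2.615 = 0.1874.
ΔS = 1700 − 4.54 = 1695 mg/L, so the substrate removal rate is 65.8 × 1695/1000 = 111.6 kg bCOD/d.
Biomass synthesised: P_X = Y_obs × 111.6 = 20.90 kg VSS/d.
R_O = Q·(S₀ − S) − 1.42·P_X = 111.6 − 1.42 × 20.90 = 81.88 kg O₂/d.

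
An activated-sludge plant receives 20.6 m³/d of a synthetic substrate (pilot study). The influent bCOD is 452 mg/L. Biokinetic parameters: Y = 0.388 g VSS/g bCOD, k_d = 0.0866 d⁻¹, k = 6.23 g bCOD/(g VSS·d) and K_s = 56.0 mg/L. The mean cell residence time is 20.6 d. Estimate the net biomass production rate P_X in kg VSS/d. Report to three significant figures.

P_X ≈ 1.29 kg VSS/d

From the Monod/SRT balance for a CMAS, S = K_s·(1+k_d θ_c)/[θ_c·(Y k − k_d) − 1] = 56.0 × (1 + 0.0866 × 20.6) / [20.6 × (0.388 × 6.23 − 0.0866) − 1] = 155.9 / 47.01 = 3.316 mg/L.
Observed yield with endogenous decay: Y_obs = Y / (1 + k_d·θ_c) = 0.388 / (1 + 0.0866 × 20.6) = 0.388 / 2.784 = 0.1394 g VSS/g bCOD.
Mass of bCOD removed per day: Q(S₀ − S) = 20.6 × 448.7 g/m³ = 9.243 kg/d.
P_X = Y_obs · Q(S₀ − S) = 0.1394 × 9.243 = 1.288 kg VSS/d.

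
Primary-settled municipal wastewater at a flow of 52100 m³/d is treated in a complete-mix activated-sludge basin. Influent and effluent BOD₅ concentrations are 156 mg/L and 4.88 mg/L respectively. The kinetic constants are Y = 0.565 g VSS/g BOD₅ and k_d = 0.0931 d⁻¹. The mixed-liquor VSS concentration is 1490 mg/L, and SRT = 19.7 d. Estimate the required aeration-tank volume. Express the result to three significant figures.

V ≈ 20800 m³

Rearranging the biomass balance for a CMAS with decay, V = Y·Q·ΔS·θ_c / [X·(1+k_d θ_c)] = 0.565 × 52100 × (156 − 4.88) × 19.7 / [1490 × (1 + 0.0931 × 19.7)] = 8.76×10^7 / 4223 = 20753 m³.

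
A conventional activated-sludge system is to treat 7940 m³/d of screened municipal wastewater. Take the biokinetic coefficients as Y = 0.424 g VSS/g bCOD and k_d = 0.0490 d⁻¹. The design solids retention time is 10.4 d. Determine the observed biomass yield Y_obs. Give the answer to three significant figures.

Y_obs ≈ 0.281 g VSS/g bCOD

The observed yield is Y_obs = Y/(1 + k_d·θ_c) = 0.424 / (1 + 0.0490 × 10.4) = 0.424 / 1.510 = 0.2809 g VSS per g bCOD removed.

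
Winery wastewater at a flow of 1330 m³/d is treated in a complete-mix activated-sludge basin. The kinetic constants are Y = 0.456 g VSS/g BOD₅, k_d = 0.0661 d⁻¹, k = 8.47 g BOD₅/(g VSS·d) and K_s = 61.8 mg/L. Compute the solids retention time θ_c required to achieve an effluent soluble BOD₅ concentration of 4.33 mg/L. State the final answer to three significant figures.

θ_c ≈ 5.35 d

From 1/θ_c = Y·k·S/(K_s + S) − k_d: Y·k·S/(K_s+S) = 0.456 × 8.47 × 4.33 / (61.8 + 4.33) = 0.2529 d⁻¹.
1/θ_c = 0.2529 − 0.0661 = 0.1868 d⁻¹, so θ_c = 5.354 d.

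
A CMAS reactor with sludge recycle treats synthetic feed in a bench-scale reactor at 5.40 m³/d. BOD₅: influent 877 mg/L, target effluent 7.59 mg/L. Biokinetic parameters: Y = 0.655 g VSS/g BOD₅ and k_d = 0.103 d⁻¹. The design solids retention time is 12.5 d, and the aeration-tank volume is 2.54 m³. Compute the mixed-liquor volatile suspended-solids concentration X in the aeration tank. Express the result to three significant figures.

X ≈ 6620 mg/L

X = Y·Q·ΔS·θ_c / [V·(1 + k_d θ_c)] = 0.655 × 5.40 × (877 − 7.59) × 12.5 / [2.54 × (1 + 0.103 × 12.5)] = 6616 mg/L.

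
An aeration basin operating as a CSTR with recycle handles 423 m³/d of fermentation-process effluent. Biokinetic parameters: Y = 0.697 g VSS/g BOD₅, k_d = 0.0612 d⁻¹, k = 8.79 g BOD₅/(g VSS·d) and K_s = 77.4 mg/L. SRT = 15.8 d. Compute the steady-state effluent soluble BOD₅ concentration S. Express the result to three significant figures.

S ≈ 1.61 mg/L

From the Monod/SRT balance for a CMAS, S = K_s·(1+k_d θ_c)/[θ_c·(Y k − k_d) − 1] = 77.4 × (1 + 0.0612 × 15.8) / [15.8 × (0.697 × 8.79 − 0.0612) − 1] = 152.2 / 94.83 = 1.605 mg/L.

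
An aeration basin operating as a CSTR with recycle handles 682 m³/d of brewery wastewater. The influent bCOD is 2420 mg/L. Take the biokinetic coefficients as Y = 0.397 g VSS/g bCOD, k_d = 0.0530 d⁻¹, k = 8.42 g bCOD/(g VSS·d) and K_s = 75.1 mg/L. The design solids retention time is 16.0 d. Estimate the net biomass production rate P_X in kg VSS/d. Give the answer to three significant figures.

P_X ≈ 354 kg VSS/d

Effluent substrate depends only on kinetics and SRT: S = K_s(1 + k_d θ_c) / [θ_c(Yk − k_d) − 1] = 75.1 × (1 + 0.0530 × 16.0) / [16.0 × (0.397 × 8.42 − 0.0530) − 1] = 138.8 / 51.64 = 2.688 mg/L.
Observed yield with endogenous decay: Y_obs = Y / (1 + k_d·θ_c) = 0.397 / (1 + 0.0530 × 16.0) = 0.397 / 1.848 = 0.2148 g VSS/g bCOD.
Mass of bCOD removed per day: Q(S₀ − S) = 682 × 2417 g/m³ = 1649 kg/d.
So the net sludge growth is P_X = 0.2148 × 1649 = 354.2 kg VSS/d.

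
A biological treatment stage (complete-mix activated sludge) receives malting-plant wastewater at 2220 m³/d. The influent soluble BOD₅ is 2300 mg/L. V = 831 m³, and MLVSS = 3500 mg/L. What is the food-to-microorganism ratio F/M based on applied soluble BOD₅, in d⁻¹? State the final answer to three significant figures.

F/M ≈ 1.76 d⁻¹

F/M = Q·S₀ / (V·X) = 2220 × 2300 / (831.0 × 3500) = 1.756 g soluble BOD₅·(g VSS·d)⁻¹.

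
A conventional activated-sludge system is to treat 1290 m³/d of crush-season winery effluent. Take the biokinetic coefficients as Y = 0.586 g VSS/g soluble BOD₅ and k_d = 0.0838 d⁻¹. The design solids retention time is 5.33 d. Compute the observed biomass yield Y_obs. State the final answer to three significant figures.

The observed yield is Y_obs = Y/(1 + k_d·θ_c) = 0.586 / (1 + 0.0838 × 5.33) = 0.586 / 1.447 = 0.4051 g VSS per g soluble BOD₅ removed.

Y_obs ≈ 0.405 g VSS/g soluble BOD₅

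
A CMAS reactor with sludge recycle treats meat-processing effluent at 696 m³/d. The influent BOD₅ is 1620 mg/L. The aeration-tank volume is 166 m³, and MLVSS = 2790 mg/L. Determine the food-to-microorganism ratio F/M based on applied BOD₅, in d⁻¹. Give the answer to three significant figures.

F/M ≈ 2.43 d⁻¹

F/M = applied load / biomass = Q·S₀/(V·X) = 696 × 1620 / (166.0 × 2790) = 2.435 d⁻¹.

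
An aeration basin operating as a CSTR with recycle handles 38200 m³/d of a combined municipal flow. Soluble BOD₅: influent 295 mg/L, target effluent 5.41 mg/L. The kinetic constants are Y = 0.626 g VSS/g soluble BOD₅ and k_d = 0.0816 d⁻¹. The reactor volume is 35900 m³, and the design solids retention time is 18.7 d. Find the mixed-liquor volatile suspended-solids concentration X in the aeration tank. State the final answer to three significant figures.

Solving the biomass balance for X: X = Y Q (S₀−S) θ_c / [V (1+k_d θ_c)] = 0.626 × 38200 × (295 − 5.41) × 18.7 / [35900 × (1 + 0.0816 × 18.7)] = 1428 mg/L.

X ≈ 1430 mg/L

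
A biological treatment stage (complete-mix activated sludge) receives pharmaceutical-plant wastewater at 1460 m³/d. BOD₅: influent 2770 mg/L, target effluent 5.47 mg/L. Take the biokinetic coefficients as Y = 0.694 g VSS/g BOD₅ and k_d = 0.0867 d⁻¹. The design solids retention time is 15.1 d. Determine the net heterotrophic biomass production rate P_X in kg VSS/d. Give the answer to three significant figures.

P_X ≈ 1210 kg VSS/d

Observed yield with endogenous decay: Y_obs = Y / (1 + k_d·θ_c) = 0.694 / (1 + 0.0867 × 15.1) = 0.694 / 2.309 = 0.3005 g VSS/g BOD₅.
Mass of BOD₅ removed per day: Q(S₀ − S) = 1460 × 2765 g/m³ = 4036 kg/d.
Biomass produced: P_X = Y_obs·Q·ΔS = 0.3005 × 4036 ≈ 1213 kg VSS/d.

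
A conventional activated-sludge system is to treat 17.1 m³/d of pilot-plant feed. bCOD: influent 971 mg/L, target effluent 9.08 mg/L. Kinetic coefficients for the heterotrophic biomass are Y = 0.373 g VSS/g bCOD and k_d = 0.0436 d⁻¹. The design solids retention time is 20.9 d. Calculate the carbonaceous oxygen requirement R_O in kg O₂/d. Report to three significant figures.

R_O ≈ 11.9 kg O₂/d

Correct the yield for decay: Y_obs = Y/(1 + k_d θ_c) = 0.373 / (1 + 0.0436 × 20.9) = 0.373 / 1.911 = 0.1952.
Substrate removed = Q·(S₀ − S) = 17.1 m³/d × (971 − 9.08) g/m³ = 1.64×10^4 g/d = 16.45 kg/d.
P_X = Y_obs·Q·(S₀ − S) = 0.1952 × 16.45 = 3.210 kg VSS/d.
R_O = Q·ΔS − 1.42 P_X = 16.45 − 4.558 = 11.89 kg O₂/d.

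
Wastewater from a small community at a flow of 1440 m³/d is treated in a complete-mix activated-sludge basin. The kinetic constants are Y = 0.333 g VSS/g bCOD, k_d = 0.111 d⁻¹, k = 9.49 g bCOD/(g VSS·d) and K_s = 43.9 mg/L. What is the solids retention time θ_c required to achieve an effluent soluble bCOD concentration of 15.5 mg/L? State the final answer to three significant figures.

θ_c ≈ 1.40 d

At the target effluent, Y k S/(K_s+S) = 0.333×9.49×15.5/59.40 = 0.8246 d⁻¹.
1/θ_c = 0.8246 − 0.111 = 0.7136 d⁻¹, so θ_c = 1.401 d.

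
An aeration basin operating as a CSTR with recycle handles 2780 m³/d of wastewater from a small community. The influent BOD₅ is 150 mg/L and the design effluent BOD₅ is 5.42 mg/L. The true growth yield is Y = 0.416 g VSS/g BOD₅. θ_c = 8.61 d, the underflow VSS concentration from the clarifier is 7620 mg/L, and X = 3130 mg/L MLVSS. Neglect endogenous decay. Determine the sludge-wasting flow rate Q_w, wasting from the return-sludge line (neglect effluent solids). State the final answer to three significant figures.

Q_w ≈ 21.9 m³/d

With k_d = 0 the design equation reduces to V = Y Q (S₀−S) θ_c / X = 0.416 × 2780 × (150 − 5.42) × 8.61 / 3130 = 459.9 m³.
Wasting from the return line (neglecting effluent solids): Q_w = V·X / (θ_c·X_r) = 459.9 × 3130 / (8.61 × 7620) = 21.94 m³/d.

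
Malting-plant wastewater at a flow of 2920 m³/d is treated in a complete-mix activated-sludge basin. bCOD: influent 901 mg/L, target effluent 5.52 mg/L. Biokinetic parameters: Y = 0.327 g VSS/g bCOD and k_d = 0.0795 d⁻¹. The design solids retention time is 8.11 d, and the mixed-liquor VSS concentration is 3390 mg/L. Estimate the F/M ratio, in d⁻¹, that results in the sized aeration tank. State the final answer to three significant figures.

Rearranging the biomass balance for a CMAS with decay, V = Y·Q·ΔS·θ_c / [X·(1+k_d θ_c)] = 0.327 × 2920 × (901 − 5.52) × 8.11 / [3390 × (1 + 0.0795 × 8.11)] = 6.93×10^6 / 5576 = 1244 m³.
F/M = Q·S₀ / (V·X) = 2920 × 901 / (1244 × 3390) = 0.6240 g bCOD·(g VSS·d)⁻¹.

F/M ≈ 0.624 d⁻¹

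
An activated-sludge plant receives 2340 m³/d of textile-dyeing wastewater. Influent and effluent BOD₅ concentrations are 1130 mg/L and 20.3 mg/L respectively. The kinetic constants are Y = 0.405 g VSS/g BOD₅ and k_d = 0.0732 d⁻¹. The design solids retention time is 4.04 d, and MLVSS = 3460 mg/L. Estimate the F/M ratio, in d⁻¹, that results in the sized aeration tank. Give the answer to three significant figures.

From the SRT design equation V = Y Q (S₀−S) θ_c / [X (1 + k_d θ_c)] = 0.405 × 2340 × (1130 − 20.3) × 4.04 / [3460 × (1 + 0.0732 × 4.04)] = 4.25×10^6 / 4483 = 947.7 m³.
F/M = Q·S₀ / (V·X) = 2340 × 1130 / (947.7 × 3460) = 0.8064 g BOD₅·(g VSS·d)⁻¹.

F/M ≈ 0.806 d⁻¹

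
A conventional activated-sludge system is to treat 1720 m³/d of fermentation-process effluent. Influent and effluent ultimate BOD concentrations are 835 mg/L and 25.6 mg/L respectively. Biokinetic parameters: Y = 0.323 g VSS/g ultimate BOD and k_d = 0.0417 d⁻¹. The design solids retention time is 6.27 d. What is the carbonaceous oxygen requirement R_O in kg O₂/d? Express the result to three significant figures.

R_O ≈ 886 kg O₂/d

Y_obs = Y / (1 + k_d θ_c) = 0.323 / (1 + 0.0417 × 6.27) = 0.323 / 1.261 = 0.2561.
Mass of ultimate BOD removed per day: Q(S₀ − S) = 1720 × 809.4 g/m³ = 1392 kg/d.
P_X = Y_obs·Q·(S₀ − S) = 0.2561 × 1392 = 356.5 kg VSS/d.
Carbonaceous O₂ demand = substrate oxidised − cell-mass equivalent = 1392 − 1.42 × 356.5 = 886.0 kg O₂/d.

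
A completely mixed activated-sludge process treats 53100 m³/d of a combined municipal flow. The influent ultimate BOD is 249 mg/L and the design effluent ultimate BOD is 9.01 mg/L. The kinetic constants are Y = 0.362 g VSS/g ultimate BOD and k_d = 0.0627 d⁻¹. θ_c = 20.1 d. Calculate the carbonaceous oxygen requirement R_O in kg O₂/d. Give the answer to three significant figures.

Correct the yield for decay: Y_obs = Y/(1 + k_d θ_c) = 0.362 / (1 + 0.0627 × 20.1) = 0.362 / 2.260 = 0.1602.
Mass of ultimate BOD removed per day: Q(S₀ − S) = 53100 × 240.0 g/m³ = 12743 kg/d.
Net sludge production P_X = 0.1602 × 12743 = 2041 kg VSS/d.
Carbonaceous O₂ demand = substrate oxidised − cell-mass equivalent = 12743 − 1.42 × 2041 = 9845 kg O₂/d.

R_O ≈ 9850 kg O₂/d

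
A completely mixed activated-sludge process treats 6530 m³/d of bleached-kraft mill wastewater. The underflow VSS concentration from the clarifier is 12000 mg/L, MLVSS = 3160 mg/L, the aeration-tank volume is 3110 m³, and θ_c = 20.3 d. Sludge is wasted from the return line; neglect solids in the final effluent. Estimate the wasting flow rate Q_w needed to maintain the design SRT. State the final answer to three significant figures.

Q_w ≈ 40.3 m³/d

Wasting from the return line (neglecting effluent solids): Q_w = V·X / (θ_c·X_r) = 3110 × 3160 / (20.3 × 12000) = 40.34 m³/d.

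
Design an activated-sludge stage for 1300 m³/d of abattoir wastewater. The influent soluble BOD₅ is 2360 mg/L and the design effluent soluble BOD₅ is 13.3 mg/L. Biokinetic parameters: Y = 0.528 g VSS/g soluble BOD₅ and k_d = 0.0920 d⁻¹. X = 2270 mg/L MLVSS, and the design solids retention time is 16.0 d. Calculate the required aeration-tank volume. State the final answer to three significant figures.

V ≈ 4590 m³

Rearranging the biomass balance for a CMAS with decay, V = Y·Q·ΔS·θ_c / [X·(1+k_d θ_c)] = 0.528 × 1300 × (2360 − 13.3) × 16.0 / [2270 × (1 + 0.0920 × 16.0)] = 2.58×10^7 / 5611 = 4593 m³.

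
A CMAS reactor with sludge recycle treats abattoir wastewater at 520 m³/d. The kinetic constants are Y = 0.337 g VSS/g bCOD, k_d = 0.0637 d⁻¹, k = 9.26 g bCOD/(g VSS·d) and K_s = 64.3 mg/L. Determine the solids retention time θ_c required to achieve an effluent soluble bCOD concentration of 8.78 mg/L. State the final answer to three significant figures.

Specific growth rate at S = 8.78 mg/L: μ = YkS/(K_s+S) = 0.337·9.26·8.78/(64.3+8.78) = 0.3749 d⁻¹.
1/θ_c = 0.3749 − 0.0637 = 0.3112 d⁻¹, so θ_c = 3.213 d.

θ_c ≈ 3.21 d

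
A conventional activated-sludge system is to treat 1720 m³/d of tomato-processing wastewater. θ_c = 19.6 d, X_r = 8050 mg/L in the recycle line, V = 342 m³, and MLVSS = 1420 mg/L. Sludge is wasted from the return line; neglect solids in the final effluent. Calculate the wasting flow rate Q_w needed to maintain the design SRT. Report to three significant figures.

Q_w ≈ 3.08 m³/d

θ_c = V·X/(Q_w·X_r) when wasting from the recycle, so Q_w = V·X/(θ_c·X_r) = 342.0 × 1420 / (19.6 × 8050) = 3.078 m³/d.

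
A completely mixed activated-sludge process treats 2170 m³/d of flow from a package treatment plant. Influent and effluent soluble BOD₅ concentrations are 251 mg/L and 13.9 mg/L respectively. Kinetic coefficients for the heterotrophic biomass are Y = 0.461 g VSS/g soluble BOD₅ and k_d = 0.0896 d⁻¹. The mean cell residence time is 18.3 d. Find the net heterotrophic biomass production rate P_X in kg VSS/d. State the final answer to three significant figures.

P_X ≈ 89.9 kg VSS/d

Observed yield with endogenous decay: Y_obs = Y / (1 + k_d·θ_c) = 0.461 / (1 + 0.0896 × 18.3) = 0.461 / 2.640 = 0.1746 g VSS/g soluble BOD₅.
Mass of soluble BOD₅ removed per day: Q(S₀ − S) = 2170 × 237.1 g/m³ = 514.5 kg/d.
P_X = Y_obs · Q(S₀ − S) = 0.1746 × 514.5 = 89.85 kg VSS/d.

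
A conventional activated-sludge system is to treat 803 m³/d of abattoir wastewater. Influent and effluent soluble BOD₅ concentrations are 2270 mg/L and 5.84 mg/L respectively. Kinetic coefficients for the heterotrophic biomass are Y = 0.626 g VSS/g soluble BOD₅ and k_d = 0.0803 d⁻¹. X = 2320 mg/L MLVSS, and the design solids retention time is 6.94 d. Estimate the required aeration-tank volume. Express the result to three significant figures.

Steady-state biomass mass balance: V·X·(1 + k_d·θ_c) = Y·Q·(S₀ − S)·θ_c, so V = 0.626 × 803 × (2270 − 5.84) × 6.94 / [2320 × (1 + 0.0803 × 6.94)] = 7.9×10^6 / 3613 = 2186 m³.

V ≈ 2190 m³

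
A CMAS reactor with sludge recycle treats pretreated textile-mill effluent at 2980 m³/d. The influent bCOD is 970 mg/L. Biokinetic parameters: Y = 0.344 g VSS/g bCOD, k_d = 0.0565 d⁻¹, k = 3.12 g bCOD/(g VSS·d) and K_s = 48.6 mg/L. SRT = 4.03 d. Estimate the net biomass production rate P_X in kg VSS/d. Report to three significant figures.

Effluent substrate depends only on kinetics and SRT: S = K_s(1 + k_d θ_c) / [θ_c(Yk − k_d) − 1] = 48.6 × (1 + 0.0565 × 4.03) / [4.03 × (0.344 × 3.12 − 0.0565) − 1] = 59.67 / 3.098 = 19.26 mg/L.
Observed yield with endogenous decay: Y_obs = Y / (1 + k_d·θ_c) = 0.344 / (1 + 0.0565 × 4.03) = 0.344 / 1.228 = 0.2802 g VSS/g bCOD.
Q·(S₀ − S) = 2980 × (970 − 19.3) × 10⁻³ = 2833 kg/d removed.
P_X = Y_obs · Q(S₀ − S) = 0.2802 × 2833 = 793.8 kg VSS/d.

P_X ≈ 794 kg VSS/d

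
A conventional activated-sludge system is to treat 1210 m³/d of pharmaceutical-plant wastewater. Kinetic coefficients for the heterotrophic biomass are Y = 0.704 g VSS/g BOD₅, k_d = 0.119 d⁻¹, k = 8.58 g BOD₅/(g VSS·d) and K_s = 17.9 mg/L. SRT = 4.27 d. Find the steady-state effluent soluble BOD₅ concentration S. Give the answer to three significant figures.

Effluent substrate depends only on kinetics and SRT: S = K_s(1 + k_d θ_c) / [θ_c(Yk − k_d) − 1] = 17.9 × (1 + 0.119 × 4.27) / [4.27 × (0.704 × 8.58 − 0.119) − 1] = 27.00 / 24.28 = 1.112 mg/L.

S ≈ 1.11 mg/L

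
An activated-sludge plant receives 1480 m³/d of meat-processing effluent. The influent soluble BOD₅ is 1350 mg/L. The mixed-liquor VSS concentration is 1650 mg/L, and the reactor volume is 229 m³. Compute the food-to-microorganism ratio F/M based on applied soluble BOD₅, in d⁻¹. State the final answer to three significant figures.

F/M ≈ 5.29 d⁻¹

F/M = applied load / biomass = Q·S₀/(V·X) = 1480 × 1350 / (229.0 × 1650) = 5.288 d⁻¹.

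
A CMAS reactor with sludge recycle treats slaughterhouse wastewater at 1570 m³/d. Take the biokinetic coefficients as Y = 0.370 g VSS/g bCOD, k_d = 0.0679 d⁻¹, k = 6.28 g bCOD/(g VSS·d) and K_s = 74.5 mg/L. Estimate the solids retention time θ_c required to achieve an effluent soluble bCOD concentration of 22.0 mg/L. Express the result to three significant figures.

θ_c ≈ 2.17 d

At the target effluent, Y k S/(K_s+S) = 0.370×6.28×22.0/96.50 = 0.5297 d⁻¹.
1/θ_c = 0.5297 − 0.0679 = 0.4618 d⁻¹, so θ_c = 2.165 d.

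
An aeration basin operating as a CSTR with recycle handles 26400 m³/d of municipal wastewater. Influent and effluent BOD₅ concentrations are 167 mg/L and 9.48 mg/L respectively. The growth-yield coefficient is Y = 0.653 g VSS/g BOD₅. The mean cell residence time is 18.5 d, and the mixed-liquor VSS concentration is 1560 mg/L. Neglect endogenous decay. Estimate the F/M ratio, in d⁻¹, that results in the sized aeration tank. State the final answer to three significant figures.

F/M ≈ 0.0878 d⁻¹

Biomass mass balance (decay neglected): V·X = Y·Q·(S₀ − S)·θ_c, so V = 0.653 × 26400 × (167 − 9.48) × 18.5 / 1560 = 32203 m³.
F/M = Q·S₀ / (V·X) = 26400 × 167 / (32203 × 1560) = 0.08776 g BOD₅·(g VSS·d)⁻¹.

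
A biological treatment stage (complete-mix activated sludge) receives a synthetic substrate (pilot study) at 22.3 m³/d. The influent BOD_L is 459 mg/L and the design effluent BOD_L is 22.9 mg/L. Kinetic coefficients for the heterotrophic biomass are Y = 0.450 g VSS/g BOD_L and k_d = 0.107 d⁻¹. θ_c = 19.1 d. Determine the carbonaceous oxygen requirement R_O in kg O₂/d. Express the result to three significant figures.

Correct the yield for decay: Y_obs = Y/(1 + k_d θ_c) = 0.450 / (1 + 0.107 × 19.1) = 0.450 / 3.044 = 0.1478.
Mass of BOD_L removed per day: Q(S₀ − S) = 22.3 × 436.1 g/m³ = 9.725 kg/d.
P_X = Y_obs·Q·(S₀ − S) = 0.1478 × 9.725 = 1.438 kg VSS/d.
R_O = Q·ΔS − 1.42 P_X = 9.725 − 2.042 = 7.683 kg O₂/d.

R_O ≈ 7.68 kg O₂/d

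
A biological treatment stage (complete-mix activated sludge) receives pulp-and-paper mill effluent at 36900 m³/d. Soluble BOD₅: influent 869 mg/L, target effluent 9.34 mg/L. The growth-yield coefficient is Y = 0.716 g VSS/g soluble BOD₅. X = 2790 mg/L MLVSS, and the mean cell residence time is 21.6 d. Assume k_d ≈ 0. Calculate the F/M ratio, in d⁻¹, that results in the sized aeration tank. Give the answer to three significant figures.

F/M ≈ 0.0654 d⁻¹

V·X = Y·Q·ΔS·θ_c gives V = 0.716 × 36900 × (869 − 9.34) × 21.6 / 2790 = 175839 m³.
Food-to-microorganism ratio F/M = Q S₀ / (V X) = 36900 × 869 / (175839 × 2790) = 0.06536 d⁻¹.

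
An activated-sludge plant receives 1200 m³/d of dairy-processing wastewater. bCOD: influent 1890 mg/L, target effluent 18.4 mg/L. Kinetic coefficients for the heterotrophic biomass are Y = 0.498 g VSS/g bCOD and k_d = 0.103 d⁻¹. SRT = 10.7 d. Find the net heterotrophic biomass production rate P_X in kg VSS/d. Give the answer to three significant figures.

The observed yield is Y_obs = Y/(1 + k_d·θ_c) = 0.498 / (1 + 0.103 × 10.7) = 0.498 / 2.102 = 0.2369 g VSS per g bCOD removed.
ΔS = 1890 − 18.4 = 1872 mg/L, so the substrate removal rate is 1200 × 1872/1000 = 2246 kg bCOD/d.
Net biomass production P_X = Y_obs × Q·(S₀ − S) = 0.2369 × 2246 = 532.1 kg VSS/d.

P_X ≈ 532 kg VSS/d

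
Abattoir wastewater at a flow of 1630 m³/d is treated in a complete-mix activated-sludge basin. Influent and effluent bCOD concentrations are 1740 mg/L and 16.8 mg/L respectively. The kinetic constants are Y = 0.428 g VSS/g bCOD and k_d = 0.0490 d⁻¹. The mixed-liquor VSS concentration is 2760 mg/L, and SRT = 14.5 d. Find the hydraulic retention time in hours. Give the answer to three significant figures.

From the SRT design equation V = Y Q (S₀−S) θ_c / [X (1 + k_d θ_c)] = 0.428 × 1630 × (1740 − 16.8) × 14.5 / [2760 × (1 + 0.0490 × 14.5)] = 1.74×10^7 / 4721 = 3692 m³.
τ = V/Q = 3692/1630 = 2.265 d, or 54.37 h.

τ ≈ 54.4 h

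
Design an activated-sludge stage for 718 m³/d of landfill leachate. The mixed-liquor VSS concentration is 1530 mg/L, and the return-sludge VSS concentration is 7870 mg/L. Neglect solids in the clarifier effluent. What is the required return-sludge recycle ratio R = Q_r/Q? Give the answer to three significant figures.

R ≈ 0.241

Solids balance on the clarifier gives (1+R)X = R·X_r, so R = X/(X_r − X) = 1530 / (7870 − 1530) = 0.2413.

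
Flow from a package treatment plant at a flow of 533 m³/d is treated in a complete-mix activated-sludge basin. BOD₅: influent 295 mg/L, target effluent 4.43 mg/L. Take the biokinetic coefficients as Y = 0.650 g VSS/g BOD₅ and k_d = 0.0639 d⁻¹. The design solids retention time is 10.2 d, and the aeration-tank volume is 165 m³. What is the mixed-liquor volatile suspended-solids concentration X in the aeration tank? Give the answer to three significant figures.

Solving the biomass balance for X: X = Y Q (S₀−S) θ_c / [V (1+k_d θ_c)] = 0.650 × 533 × (295 − 4.43) × 10.2 / [165 × (1 + 0.0639 × 10.2)] = 3768 mg/L.

X ≈ 3770 mg/L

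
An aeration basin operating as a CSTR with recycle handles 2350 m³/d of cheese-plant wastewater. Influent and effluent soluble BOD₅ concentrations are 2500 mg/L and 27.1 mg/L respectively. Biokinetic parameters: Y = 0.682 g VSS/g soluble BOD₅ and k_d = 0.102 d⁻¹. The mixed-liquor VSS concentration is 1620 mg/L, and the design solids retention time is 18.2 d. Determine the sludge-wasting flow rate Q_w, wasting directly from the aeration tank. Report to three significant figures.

Q_w ≈ 856 m³/d

Rearranging the biomass balance for a CMAS with decay, V = Y·Q·ΔS·θ_c / [X·(1+k_d θ_c)] = 0.682 × 2350 × (2500 − 27.1) × 18.2 / [1620 × (1 + 0.102 × 18.2)] = 7.21×10^7 / 4627 = 15588 m³.
For wasting at MLVSS concentration, Q_w = V/θ_c = 15588/18.2 = 856.5 m³/d.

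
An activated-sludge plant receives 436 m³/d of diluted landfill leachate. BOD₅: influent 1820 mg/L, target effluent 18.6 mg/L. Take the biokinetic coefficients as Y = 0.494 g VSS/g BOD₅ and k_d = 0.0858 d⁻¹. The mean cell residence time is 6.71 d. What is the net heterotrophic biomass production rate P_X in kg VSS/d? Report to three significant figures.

P_X ≈ 246 kg VSS/d

The observed yield is Y_obs = Y/(1 + k_d·θ_c) = 0.494 / (1 + 0.0858 × 6.71) = 0.494 / 1.576 = 0.3135 g VSS per g BOD₅ removed.
Q·(S₀ − S) = 436 × (1820 − 18.6) × 10⁻³ = 785.4 kg/d removed.
P_X = Y_obs · Q(S₀ − S) = 0.3135 × 785.4 = 246.2 kg VSS/d.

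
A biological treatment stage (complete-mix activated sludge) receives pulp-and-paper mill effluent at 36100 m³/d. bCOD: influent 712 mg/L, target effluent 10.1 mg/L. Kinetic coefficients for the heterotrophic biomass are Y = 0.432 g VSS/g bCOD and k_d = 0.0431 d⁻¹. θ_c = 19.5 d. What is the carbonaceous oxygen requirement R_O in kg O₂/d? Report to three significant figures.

Y_obs = Y / (1 + k_d θ_c) = 0.432 / (1 + 0.0431 × 19.5) = 0.432 / 1.840 = 0.2347.
Substrate removed = Q·(S₀ − S) = 36100 m³/d × (712 − 10.1) g/m³ = 2.53×10^7 g/d = 25339 kg/d.
Net sludge production P_X = 0.2347 × 25339 = 5948 kg VSS/d.
Carbonaceous O₂ demand = substrate oxidised − cell-mass equivalent = 25339 − 1.42 × 5948 = 16893 kg O₂/d.

R_O ≈ 16900 kg O₂/d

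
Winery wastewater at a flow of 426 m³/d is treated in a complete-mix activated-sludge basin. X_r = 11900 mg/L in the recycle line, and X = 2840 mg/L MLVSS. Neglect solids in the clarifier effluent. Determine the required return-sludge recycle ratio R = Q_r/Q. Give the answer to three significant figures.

R ≈ 0.313

Solids balance on the clarifier gives (1+R)X = R·X_r, so R = X/(X_r − X) = 2840 / (11900 − 2840) = 0.3135.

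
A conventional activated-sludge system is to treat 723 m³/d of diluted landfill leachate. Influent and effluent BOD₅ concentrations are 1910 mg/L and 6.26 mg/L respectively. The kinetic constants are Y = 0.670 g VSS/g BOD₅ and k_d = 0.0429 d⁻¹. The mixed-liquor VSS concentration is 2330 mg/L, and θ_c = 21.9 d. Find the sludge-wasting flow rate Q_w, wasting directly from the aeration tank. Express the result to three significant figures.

Q_w ≈ 204 m³/d

From the SRT design equation V = Y Q (S₀−S) θ_c / [X (1 + k_d θ_c)] = 0.670 × 723 × (1910 − 6.26) × 21.9 / [2330 × (1 + 0.0429 × 21.9)] = 2.02×10^7 / 4519 = 4469 m³.
Wasting from the aeration tank: Q_w = V / θ_c = 4469 / 21.9 = 204.1 m³/d.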